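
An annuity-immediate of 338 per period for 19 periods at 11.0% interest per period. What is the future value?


FV = PMT * ((1+i)^n - 1) / i
= 338 * ((1.11)^19 - 1) / 0.11
= 338 * (7.263344 - 1) / 0.11
= 19245.5471


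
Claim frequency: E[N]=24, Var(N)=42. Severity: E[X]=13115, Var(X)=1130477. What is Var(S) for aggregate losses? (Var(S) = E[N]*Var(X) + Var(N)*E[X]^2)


Var(S) = E[N]*Var(X) + Var(N)*E[X]^2
= 24*1130477 + 42*13115^2
= 27131448 + 7224135450
= 7.2513e+09


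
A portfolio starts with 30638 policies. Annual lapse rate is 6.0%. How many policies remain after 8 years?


remaining = initial * (1 - lapse)^years
= 30638 * (1 - 0.06)^8
= 30638 * 0.609569
= 18675.9731


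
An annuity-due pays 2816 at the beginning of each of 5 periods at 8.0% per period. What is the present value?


PV_due = PMT * (1-(1+i)^(-n))/i * (1+i)
PV_immediate = 11243.4715
PV_due = 11243.4715 * 1.08
= 12142.9492


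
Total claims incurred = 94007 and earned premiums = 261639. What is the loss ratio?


Loss ratio = claims / premiums
= 94007 / 261639
= 0.3593


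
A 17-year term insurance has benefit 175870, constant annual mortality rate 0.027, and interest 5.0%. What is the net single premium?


NSP = benefit * sum_{k=0}^{n-1} k_p_x * q * v^(k+1)
With constant q=0.027, v=0.952381
Sum = 0.254583
NSP = 175870 * 0.254583
= 44773.4365


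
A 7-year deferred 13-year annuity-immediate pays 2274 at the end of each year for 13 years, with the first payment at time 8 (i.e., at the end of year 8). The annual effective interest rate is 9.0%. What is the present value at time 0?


PV at time 7 of the 13-year annuity-immediate:
a_n = 2274 * (1-(1+0.09)^(-13))/0.09 = 17025.2195
Discount back 7 years to time 0:
PV = 17025.2195 * (1+0.09)^(-7)
= 17025.2195 * 0.547034
= 9313.3781


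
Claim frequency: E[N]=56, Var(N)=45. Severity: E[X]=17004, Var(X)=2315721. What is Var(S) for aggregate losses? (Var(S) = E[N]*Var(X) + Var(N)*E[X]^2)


Var(S) = E[N]*Var(X) + Var(N)*E[X]^2
= 56*2315721 + 45*17004^2
= 129680376 + 13011120720
= 1.3141e+10


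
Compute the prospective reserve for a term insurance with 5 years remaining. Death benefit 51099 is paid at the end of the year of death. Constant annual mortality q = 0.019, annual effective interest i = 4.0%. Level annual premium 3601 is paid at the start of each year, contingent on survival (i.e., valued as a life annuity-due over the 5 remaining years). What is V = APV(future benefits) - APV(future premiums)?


v = 1/(1+i) = 0.961538
APV(future benefits) per unit = sum_{k=0}^{4} k_p_x * q * v^(k+1) = 0.081553
APV(future benefits) = 51099 * 0.081553 = 4167.2953
Life annuity-due factor ä_{x:5} = sum_{k=0}^{4} k_p_x * v^k = 4.463974
APV(future premiums) = 3601 * 4.463974 = 16074.7688
V = 4167.2953 - 16074.7688
= -11907.4735


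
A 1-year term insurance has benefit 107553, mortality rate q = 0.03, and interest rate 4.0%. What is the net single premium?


NSP = benefit * q * v
v = 1/(1+i) = 0.961538
NSP = 107553 * 0.03 * 0.961538
= 3102.4904


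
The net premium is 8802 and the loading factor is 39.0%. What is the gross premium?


Gross = net * (1 + loading)
= 8802 * (1 + 0.39)
= 8802 * 1.39
= 12234.78


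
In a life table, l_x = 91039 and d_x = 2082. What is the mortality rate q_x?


q_x = d_x / l_x
= 2082 / 91039
= 0.0229


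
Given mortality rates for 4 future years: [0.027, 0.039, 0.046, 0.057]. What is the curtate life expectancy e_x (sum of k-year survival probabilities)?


e_x = sum_{k=1}^{n} k_p_x
k_p_x values:
  1_p_x = 0.973
  2_p_x = 0.935053
  3_p_x = 0.892041
  4_p_x = 0.841194
e_x = 3.6413


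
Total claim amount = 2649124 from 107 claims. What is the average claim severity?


severity = total / number
= 2649124 / 107
= 24758.1682


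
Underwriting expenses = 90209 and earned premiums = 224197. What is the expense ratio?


Expense ratio = expenses / premiums
= 90209 / 224197
= 0.4024


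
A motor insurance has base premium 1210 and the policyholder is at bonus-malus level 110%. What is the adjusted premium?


adjusted = base * BM_level / 100
= 1210 * 110 / 100
= 1210 * 1.1
= 1331.0


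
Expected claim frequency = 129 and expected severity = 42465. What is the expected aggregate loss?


E[S] = E[N] * E[X]
= 129 * 42465
= 5.4780e+06


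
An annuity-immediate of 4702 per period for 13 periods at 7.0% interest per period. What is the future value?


FV = PMT * ((1+i)^n - 1) / i
= 4702 * ((1.07)^13 - 1) / 0.07
= 4702 * (2.409845 - 1) / 0.07
= 94701.3027


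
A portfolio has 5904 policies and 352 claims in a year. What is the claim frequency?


frequency = claims / policies
= 352 / 5904
= 0.0596


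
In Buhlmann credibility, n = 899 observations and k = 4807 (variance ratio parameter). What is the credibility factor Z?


Z = n / (n + k)
= 899 / (899 + 4807)
= 899 / 5706
= 0.1576


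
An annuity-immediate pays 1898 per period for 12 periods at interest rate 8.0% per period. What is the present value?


PV = PMT * (1 - (1+i)^(-n)) / i
= 1898 * (1 - (1+0.08)^(-12)) / 0.08
= 1898 * (1 - 0.397114) / 0.08
= 1898 * 7.536078
= 14303.4761


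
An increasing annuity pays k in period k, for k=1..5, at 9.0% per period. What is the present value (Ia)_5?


(Ia)_n = sum_{k=1}^{n} k * v^k, v = 1/(1+i)
v = 0.917431
Sum computed term by term:
(Ia)_5 = 11.0007


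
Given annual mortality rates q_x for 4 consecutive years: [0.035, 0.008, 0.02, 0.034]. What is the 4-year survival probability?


p_k = 1 - q_k for each year
Survival = product of (1 - q_k)
= 0.965 * 0.992 * 0.98 * 0.966
= 0.9062


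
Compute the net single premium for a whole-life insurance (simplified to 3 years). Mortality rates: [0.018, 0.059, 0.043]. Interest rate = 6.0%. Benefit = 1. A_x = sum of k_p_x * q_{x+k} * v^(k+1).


v = 0.943396
Year 0: k_p_x=1.0, q=0.018, term=0.016981
Year 1: k_p_x=0.982, q=0.059, term=0.051565
Year 2: k_p_x=0.924062, q=0.043, term=0.033362
A_x = 0.1019


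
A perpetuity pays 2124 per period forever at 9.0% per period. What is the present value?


PV = PMT / i
= 2124 / 0.09
= 23600.0


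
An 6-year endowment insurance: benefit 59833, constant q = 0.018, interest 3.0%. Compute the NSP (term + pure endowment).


Term component = 5586.6875
Pure endowment = 6_p_x * v^6 * benefit = 0.896745 * 0.837484 * 59833 = 44935.1667
NSP = 50521.8542


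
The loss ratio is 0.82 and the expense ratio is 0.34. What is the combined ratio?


Combined ratio = loss ratio + expense ratio
= 0.82 + 0.34
= 1.16


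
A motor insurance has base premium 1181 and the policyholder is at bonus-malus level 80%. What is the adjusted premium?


adjusted = base * BM_level / 100
= 1181 * 80 / 100
= 1181 * 0.8
= 944.8


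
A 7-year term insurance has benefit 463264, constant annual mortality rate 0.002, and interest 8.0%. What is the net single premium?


NSP = benefit * sum_{k=0}^{n-1} k_p_x * q * v^(k+1)
With constant q=0.002, v=0.925926
Sum = 0.010357
NSP = 463264 * 0.010357
= 4797.9419


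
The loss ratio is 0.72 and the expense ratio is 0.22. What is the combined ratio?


Combined ratio = loss ratio + expense ratio
= 0.72 + 0.22
= 0.94


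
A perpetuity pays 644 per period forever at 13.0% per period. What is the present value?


PV = PMT / i
= 644 / 0.13
= 4953.8462


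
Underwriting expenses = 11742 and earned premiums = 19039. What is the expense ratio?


Expense ratio = expenses / premiums
= 11742 / 19039
= 0.6167


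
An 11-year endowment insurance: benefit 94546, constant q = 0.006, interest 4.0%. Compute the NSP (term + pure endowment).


Term component = 4834.5248
Pure endowment = 11_p_x * v^11 * benefit = 0.935945 * 0.649581 * 94546 = 57481.3098
NSP = 62315.8346


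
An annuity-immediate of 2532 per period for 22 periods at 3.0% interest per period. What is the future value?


FV = PMT * ((1+i)^n - 1) / i
= 2532 * ((1.03)^22 - 1) / 0.03
= 2532 * (1.916103 - 1) / 0.03
= 77319.1277


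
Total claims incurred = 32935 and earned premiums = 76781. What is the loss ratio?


Loss ratio = claims / premiums
= 32935 / 76781
= 0.4289


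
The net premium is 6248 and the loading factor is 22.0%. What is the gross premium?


Gross = net * (1 + loading)
= 6248 * (1 + 0.22)
= 6248 * 1.22
= 7622.56


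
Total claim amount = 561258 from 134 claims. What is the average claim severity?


severity = total / number
= 561258 / 134
= 4188.4925


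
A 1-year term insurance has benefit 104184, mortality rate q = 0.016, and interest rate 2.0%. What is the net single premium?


NSP = benefit * q * v
v = 1/(1+i) = 0.980392
NSP = 104184 * 0.016 * 0.980392
= 1634.2588


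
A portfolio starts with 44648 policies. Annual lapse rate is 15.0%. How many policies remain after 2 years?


remaining = initial * (1 - lapse)^years
= 44648 * (1 - 0.15)^2
= 44648 * 0.7225
= 32258.18


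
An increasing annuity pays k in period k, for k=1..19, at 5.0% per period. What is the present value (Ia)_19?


(Ia)_n = sum_{k=1}^{n} k * v^k, v = 1/(1+i)
v = 0.952381
Sum computed term by term:
(Ia)_19 = 103.4128


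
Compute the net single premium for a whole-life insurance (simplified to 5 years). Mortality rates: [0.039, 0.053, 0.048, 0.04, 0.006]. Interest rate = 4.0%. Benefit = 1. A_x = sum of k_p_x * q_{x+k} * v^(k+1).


v = 0.961538
Year 0: k_p_x=1.0, q=0.039, term=0.0375
Year 1: k_p_x=0.961, q=0.053, term=0.04709
Year 2: k_p_x=0.910067, q=0.048, term=0.038834
Year 3: k_p_x=0.866384, q=0.04, term=0.029624
Year 4: k_p_x=0.831728, q=0.006, term=0.004102
A_x = 0.1571


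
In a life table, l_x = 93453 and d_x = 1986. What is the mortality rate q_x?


q_x = d_x / l_x
= 1986 / 93453
= 0.0213


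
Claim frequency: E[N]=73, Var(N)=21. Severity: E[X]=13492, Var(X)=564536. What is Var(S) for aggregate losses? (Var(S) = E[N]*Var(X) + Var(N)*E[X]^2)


Var(S) = E[N]*Var(X) + Var(N)*E[X]^2
= 73*564536 + 21*13492^2
= 41211128 + 3822715344
= 3.8639e+09


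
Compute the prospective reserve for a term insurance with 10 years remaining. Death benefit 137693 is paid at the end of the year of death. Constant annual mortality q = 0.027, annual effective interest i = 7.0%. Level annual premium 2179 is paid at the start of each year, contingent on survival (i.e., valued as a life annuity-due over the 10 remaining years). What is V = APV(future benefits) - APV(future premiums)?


v = 1/(1+i) = 0.934579
APV(future benefits) per unit = sum_{k=0}^{9} k_p_x * q * v^(k+1) = 0.170733
APV(future benefits) = 137693 * 0.170733 = 23508.7494
Life annuity-due factor ä_{x:10} = sum_{k=0}^{9} k_p_x * v^k = 6.766089
APV(future premiums) = 2179 * 6.766089 = 14743.307
V = 23508.7494 - 14743.307
= 8765.4424


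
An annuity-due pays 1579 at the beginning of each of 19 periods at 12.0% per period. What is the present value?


PV_due = PMT * (1-(1+i)^(-n))/i * (1+i)
PV_immediate = 11630.5617
PV_due = 11630.5617 * 1.12
= 13026.2291


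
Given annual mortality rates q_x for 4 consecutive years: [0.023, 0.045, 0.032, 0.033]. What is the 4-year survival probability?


p_k = 1 - q_k for each year
Survival = product of (1 - q_k)
= 0.977 * 0.955 * 0.968 * 0.967
= 0.8734


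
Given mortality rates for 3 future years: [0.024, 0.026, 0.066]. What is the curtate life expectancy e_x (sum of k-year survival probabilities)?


e_x = sum_{k=1}^{n} k_p_x
k_p_x values:
  1_p_x = 0.976
  2_p_x = 0.950624
  3_p_x = 0.887883
e_x = 2.8145


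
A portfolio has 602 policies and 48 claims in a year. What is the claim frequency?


frequency = claims / policies
= 48 / 602
= 0.0797


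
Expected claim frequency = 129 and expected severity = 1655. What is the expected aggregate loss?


E[S] = E[N] * E[X]
= 129 * 1655
= 213495


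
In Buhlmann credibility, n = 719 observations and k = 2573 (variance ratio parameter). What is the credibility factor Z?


Z = n / (n + k)
= 719 / (719 + 2573)
= 719 / 3292
= 0.2184


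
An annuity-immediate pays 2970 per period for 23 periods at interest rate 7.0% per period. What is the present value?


PV = PMT * (1 - (1+i)^(-n)) / i
= 2970 * (1 - (1+0.07)^(-23)) / 0.07
= 2970 * (1 - 0.210947) / 0.07
= 2970 * 11.272187
= 33478.3965


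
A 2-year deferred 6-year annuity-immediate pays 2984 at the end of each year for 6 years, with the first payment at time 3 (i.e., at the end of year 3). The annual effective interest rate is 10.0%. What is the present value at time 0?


PV at time 2 of the 6-year annuity-immediate:
a_n = 2984 * (1-(1+0.1)^(-6))/0.1 = 12996.0979
Discount back 2 years to time 0:
PV = 12996.0979 * (1+0.1)^(-2)
= 12996.0979 * 0.826446
= 10740.5768


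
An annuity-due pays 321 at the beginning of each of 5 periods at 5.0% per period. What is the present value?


PV_due = PMT * (1-(1+i)^(-n))/i * (1+i)
PV_immediate = 1389.762
PV_due = 1389.762 * 1.05
= 1459.2501


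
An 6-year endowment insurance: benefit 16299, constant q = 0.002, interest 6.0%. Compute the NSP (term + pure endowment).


Term component = 159.5498
Pure endowment = 6_p_x * v^6 * benefit = 0.98806 * 0.704961 * 16299 = 11352.9576
NSP = 11512.5074


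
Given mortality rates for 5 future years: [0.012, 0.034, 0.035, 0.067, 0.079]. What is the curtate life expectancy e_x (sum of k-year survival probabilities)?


e_x = sum_{k=1}^{n} k_p_x
k_p_x values:
  1_p_x = 0.988
  2_p_x = 0.954408
  3_p_x = 0.921004
  4_p_x = 0.859296
  5_p_x = 0.791412
e_x = 4.5141


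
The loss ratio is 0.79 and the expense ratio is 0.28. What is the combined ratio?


Combined ratio = loss ratio + expense ratio
= 0.79 + 0.28
= 1.07


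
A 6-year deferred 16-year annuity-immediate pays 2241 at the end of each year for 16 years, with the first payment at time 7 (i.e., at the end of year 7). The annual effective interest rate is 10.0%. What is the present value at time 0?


PV at time 6 of the 16-year annuity-immediate:
a_n = 2241 * (1-(1+0.1)^(-16))/0.1 = 17532.9311
Discount back 6 years to time 0:
PV = 17532.9311 * (1+0.1)^(-6)
= 17532.9311 * 0.564474
= 9896.8825


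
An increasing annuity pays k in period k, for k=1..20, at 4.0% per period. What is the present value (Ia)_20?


(Ia)_n = sum_{k=1}^{n} k * v^k, v = 1/(1+i)
v = 0.961538
Sum computed term by term:
(Ia)_20 = 125.155


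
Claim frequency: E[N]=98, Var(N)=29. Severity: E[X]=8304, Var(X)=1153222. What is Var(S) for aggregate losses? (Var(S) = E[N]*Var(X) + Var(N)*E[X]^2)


Var(S) = E[N]*Var(X) + Var(N)*E[X]^2
= 98*1153222 + 29*8304^2
= 113015756 + 1999736064
= 2.1128e+09


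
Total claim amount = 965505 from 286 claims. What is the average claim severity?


severity = total / number
= 965505 / 286
= 3375.8916


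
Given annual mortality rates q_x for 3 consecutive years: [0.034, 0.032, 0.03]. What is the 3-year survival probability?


p_k = 1 - q_k for each year
Survival = product of (1 - q_k)
= 0.966 * 0.968 * 0.97
= 0.907


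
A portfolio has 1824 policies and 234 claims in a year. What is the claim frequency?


frequency = claims / policies
= 234 / 1824
= 0.1283


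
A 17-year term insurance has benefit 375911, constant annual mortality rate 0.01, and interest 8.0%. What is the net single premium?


NSP = benefit * sum_{k=0}^{n-1} k_p_x * q * v^(k+1)
With constant q=0.01, v=0.925926
Sum = 0.085798
NSP = 375911 * 0.085798
= 32252.2711


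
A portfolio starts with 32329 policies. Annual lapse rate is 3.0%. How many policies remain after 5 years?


remaining = initial * (1 - lapse)^years
= 32329 * (1 - 0.03)^5
= 32329 * 0.858734
= 27762.0123


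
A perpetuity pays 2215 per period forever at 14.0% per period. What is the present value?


PV = PMT / i
= 2215 / 0.14
= 15821.4286


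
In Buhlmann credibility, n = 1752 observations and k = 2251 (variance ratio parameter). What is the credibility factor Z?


Z = n / (n + k)
= 1752 / (1752 + 2251)
= 1752 / 4003
= 0.4377


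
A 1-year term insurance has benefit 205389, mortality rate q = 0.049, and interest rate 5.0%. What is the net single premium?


NSP = benefit * q * v
v = 1/(1+i) = 0.952381
NSP = 205389 * 0.049 * 0.952381
= 9584.82


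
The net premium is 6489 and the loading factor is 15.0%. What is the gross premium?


Gross = net * (1 + loading)
= 6489 * (1 + 0.15)
= 6489 * 1.15
= 7462.35


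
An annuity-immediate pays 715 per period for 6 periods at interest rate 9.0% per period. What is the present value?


PV = PMT * (1 - (1+i)^(-n)) / i
= 715 * (1 - (1+0.09)^(-6)) / 0.09
= 715 * (1 - 0.596267) / 0.09
= 715 * 4.485919
= 3207.4318


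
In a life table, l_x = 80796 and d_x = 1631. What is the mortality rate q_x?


q_x = d_x / l_x
= 1631 / 80796
= 0.0202


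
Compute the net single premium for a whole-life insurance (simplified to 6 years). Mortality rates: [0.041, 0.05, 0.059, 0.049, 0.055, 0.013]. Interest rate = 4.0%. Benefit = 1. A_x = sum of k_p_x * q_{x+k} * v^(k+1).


v = 0.961538
Year 0: k_p_x=1.0, q=0.041, term=0.039423
Year 1: k_p_x=0.959, q=0.05, term=0.044332
Year 2: k_p_x=0.91105, q=0.059, term=0.047785
Year 3: k_p_x=0.857298, q=0.049, term=0.035908
Year 4: k_p_x=0.81529, q=0.055, term=0.036856
Year 5: k_p_x=0.770449, q=0.013, term=0.007916
A_x = 0.2122


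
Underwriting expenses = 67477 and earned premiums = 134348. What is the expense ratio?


Expense ratio = expenses / premiums
= 67477 / 134348
= 0.5023


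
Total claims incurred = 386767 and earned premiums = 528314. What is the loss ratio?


Loss ratio = claims / premiums
= 386767 / 528314
= 0.7321


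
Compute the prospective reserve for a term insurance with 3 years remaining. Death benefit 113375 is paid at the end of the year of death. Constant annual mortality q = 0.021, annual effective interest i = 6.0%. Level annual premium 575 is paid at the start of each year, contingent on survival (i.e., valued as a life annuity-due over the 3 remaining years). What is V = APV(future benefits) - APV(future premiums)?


v = 1/(1+i) = 0.943396
APV(future benefits) per unit = sum_{k=0}^{2} k_p_x * q * v^(k+1) = 0.055008
APV(future benefits) = 113375 * 0.055008 = 6236.5313
Life annuity-due factor ä_{x:3} = sum_{k=0}^{2} k_p_x * v^k = 2.776594
APV(future premiums) = 575 * 2.776594 = 1596.5415
V = 6236.5313 - 1596.5415
= 4639.9898


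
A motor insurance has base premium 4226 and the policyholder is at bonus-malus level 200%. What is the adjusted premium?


adjusted = base * BM_level / 100
= 4226 * 200 / 100
= 4226 * 2.0
= 8452.0


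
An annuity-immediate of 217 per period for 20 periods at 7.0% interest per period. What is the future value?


FV = PMT * ((1+i)^n - 1) / i
= 217 * ((1.07)^20 - 1) / 0.07
= 217 * (3.869684 - 1) / 0.07
= 8896.0218


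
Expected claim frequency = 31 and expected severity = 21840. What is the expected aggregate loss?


E[S] = E[N] * E[X]
= 31 * 21840
= 677040


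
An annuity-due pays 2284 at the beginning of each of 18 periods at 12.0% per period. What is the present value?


PV_due = PMT * (1-(1+i)^(-n))/i * (1+i)
PV_immediate = 16558.2465
PV_due = 16558.2465 * 1.12
= 18545.236


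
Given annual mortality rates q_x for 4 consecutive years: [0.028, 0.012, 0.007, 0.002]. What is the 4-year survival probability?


p_k = 1 - q_k for each year
Survival = product of (1 - q_k)
= 0.972 * 0.988 * 0.993 * 0.998
= 0.9517


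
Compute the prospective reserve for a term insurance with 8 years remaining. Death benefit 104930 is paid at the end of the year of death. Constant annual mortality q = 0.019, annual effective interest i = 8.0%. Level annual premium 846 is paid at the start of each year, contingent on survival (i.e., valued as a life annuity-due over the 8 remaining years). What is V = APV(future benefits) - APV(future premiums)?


v = 1/(1+i) = 0.925926
APV(future benefits) per unit = sum_{k=0}^{7} k_p_x * q * v^(k+1) = 0.102983
APV(future benefits) = 104930 * 0.102983 = 10805.9655
Life annuity-due factor ä_{x:8} = sum_{k=0}^{7} k_p_x * v^k = 5.853749
APV(future premiums) = 846 * 5.853749 = 4952.2712
V = 10805.9655 - 4952.2712
= 5853.6943


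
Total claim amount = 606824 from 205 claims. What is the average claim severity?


severity = total / number
= 606824 / 205
= 2960.1171


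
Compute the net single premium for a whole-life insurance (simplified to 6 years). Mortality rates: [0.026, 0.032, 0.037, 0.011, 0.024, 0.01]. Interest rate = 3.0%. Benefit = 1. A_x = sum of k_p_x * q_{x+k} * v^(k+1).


v = 0.970874
Year 0: k_p_x=1.0, q=0.026, term=0.025243
Year 1: k_p_x=0.974, q=0.032, term=0.029379
Year 2: k_p_x=0.942832, q=0.037, term=0.031925
Year 3: k_p_x=0.907947, q=0.011, term=0.008874
Year 4: k_p_x=0.89796, q=0.024, term=0.01859
Year 5: k_p_x=0.876409, q=0.01, term=0.00734
A_x = 0.1213


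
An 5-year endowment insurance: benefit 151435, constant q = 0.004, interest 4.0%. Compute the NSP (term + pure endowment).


Term component = 2676.0003
Pure endowment = 5_p_x * v^5 * benefit = 0.980159 * 0.821927 * 151435 = 121998.9962
NSP = 124674.9966


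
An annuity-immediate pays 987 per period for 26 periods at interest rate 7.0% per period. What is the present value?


PV = PMT * (1 - (1+i)^(-n)) / i
= 987 * (1 - (1+0.07)^(-26)) / 0.07
= 987 * (1 - 0.172195) / 0.07
= 987 * 11.825779
= 11672.0435


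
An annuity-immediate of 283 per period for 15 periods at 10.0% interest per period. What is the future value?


FV = PMT * ((1+i)^n - 1) / i
= 283 * ((1.1)^15 - 1) / 0.1
= 283 * (4.177248 - 1) / 0.1
= 8991.6123


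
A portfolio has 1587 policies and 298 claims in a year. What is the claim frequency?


frequency = claims / policies
= 298 / 1587
= 0.1878


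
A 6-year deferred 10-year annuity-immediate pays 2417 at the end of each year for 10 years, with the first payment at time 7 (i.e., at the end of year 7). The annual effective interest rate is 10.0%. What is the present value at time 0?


PV at time 6 of the 10-year annuity-immediate:
a_n = 2417 * (1-(1+0.1)^(-10))/0.1 = 14851.4187
Discount back 6 years to time 0:
PV = 14851.4187 * (1+0.1)^(-6)
= 14851.4187 * 0.564474
= 8383.2387


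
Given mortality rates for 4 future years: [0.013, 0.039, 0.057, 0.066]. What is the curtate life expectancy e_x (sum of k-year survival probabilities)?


e_x = sum_{k=1}^{n} k_p_x
k_p_x values:
  1_p_x = 0.987
  2_p_x = 0.948507
  3_p_x = 0.894442
  4_p_x = 0.835409
e_x = 3.6654


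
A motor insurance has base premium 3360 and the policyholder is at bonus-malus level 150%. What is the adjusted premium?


adjusted = base * BM_level / 100
= 3360 * 150 / 100
= 3360 * 1.5
= 5040.0


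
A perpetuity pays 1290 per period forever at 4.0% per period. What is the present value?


PV = PMT / i
= 1290 / 0.04
= 32250.0


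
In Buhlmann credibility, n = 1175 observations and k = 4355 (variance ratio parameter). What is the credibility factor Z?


Z = n / (n + k)
= 1175 / (1175 + 4355)
= 1175 / 5530
= 0.2125


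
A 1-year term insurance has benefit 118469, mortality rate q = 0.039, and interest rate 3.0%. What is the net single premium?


NSP = benefit * q * v
v = 1/(1+i) = 0.970874
NSP = 118469 * 0.039 * 0.970874
= 4485.7194


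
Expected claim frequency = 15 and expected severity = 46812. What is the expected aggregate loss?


E[S] = E[N] * E[X]
= 15 * 46812
= 702180


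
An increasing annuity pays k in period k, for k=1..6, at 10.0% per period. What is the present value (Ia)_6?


(Ia)_n = sum_{k=1}^{n} k * v^k, v = 1/(1+i)
v = 0.909091
Sum computed term by term:
(Ia)_6 = 14.0394


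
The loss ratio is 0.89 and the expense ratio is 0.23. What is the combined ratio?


Combined ratio = loss ratio + expense ratio
= 0.89 + 0.23
= 1.12


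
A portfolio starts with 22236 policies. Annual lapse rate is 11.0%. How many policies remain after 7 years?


remaining = initial * (1 - lapse)^years
= 22236 * (1 - 0.11)^7
= 22236 * 0.442313
= 9835.2796


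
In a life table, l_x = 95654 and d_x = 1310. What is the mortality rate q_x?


q_x = d_x / l_x
= 1310 / 95654
= 0.0137


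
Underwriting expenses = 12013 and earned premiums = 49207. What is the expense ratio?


Expense ratio = expenses / premiums
= 12013 / 49207
= 0.2441


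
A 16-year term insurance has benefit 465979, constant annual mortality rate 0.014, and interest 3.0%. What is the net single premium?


NSP = benefit * sum_{k=0}^{n-1} k_p_x * q * v^(k+1)
With constant q=0.014, v=0.970874
Sum = 0.159944
NSP = 465979 * 0.159944
= 74530.5253


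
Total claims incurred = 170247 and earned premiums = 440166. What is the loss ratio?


Loss ratio = claims / premiums
= 170247 / 440166
= 0.3868


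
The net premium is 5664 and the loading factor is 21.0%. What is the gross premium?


Gross = net * (1 + loading)
= 5664 * (1 + 0.21)
= 5664 * 1.21
= 6853.44


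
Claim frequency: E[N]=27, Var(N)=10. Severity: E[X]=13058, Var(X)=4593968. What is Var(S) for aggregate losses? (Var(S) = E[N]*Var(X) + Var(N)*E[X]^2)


Var(S) = E[N]*Var(X) + Var(N)*E[X]^2
= 27*4593968 + 10*13058^2
= 124037136 + 1705113640
= 1.8292e+09


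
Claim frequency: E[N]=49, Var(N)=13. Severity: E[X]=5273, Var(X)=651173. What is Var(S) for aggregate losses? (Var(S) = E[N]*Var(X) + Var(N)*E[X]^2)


Var(S) = E[N]*Var(X) + Var(N)*E[X]^2
= 49*651173 + 13*5273^2
= 31907477 + 361458877
= 3.9337e+08


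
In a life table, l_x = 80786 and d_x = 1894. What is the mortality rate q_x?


q_x = d_x / l_x
= 1894 / 80786
= 0.0234


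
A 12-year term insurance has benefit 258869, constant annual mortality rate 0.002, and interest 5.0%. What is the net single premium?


NSP = benefit * sum_{k=0}^{n-1} k_p_x * q * v^(k+1)
With constant q=0.002, v=0.952381
Sum = 0.017553
NSP = 258869 * 0.017553
= 4543.9539


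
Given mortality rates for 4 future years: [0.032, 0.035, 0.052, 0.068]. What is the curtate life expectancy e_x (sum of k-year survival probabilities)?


e_x = sum_{k=1}^{n} k_p_x
k_p_x values:
  1_p_x = 0.968
  2_p_x = 0.93412
  3_p_x = 0.885546
  4_p_x = 0.825329
e_x = 3.613


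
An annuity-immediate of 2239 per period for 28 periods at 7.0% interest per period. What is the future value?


FV = PMT * ((1+i)^n - 1) / i
= 2239 * ((1.07)^28 - 1) / 0.07
= 2239 * (6.648838 - 1) / 0.07
= 180682.1299


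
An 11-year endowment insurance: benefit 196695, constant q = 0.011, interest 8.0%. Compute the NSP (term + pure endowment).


Term component = 14747.2593
Pure endowment = 11_p_x * v^11 * benefit = 0.88544 * 0.428883 * 196695 = 74694.946
NSP = 89442.2053


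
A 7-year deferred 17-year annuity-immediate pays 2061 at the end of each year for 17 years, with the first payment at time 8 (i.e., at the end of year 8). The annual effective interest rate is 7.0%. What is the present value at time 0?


PV at time 7 of the 17-year annuity-immediate:
a_n = 2061 * (1-(1+0.07)^(-17))/0.07 = 20122.0026
Discount back 7 years to time 0:
PV = 20122.0026 * (1+0.07)^(-7)
= 20122.0026 * 0.62275
= 12530.9719


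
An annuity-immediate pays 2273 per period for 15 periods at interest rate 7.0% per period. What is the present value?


PV = PMT * (1 - (1+i)^(-n)) / i
= 2273 * (1 - (1+0.07)^(-15)) / 0.07
= 2273 * (1 - 0.362446) / 0.07
= 2273 * 9.107914
= 20702.2885


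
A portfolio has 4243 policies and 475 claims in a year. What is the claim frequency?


frequency = claims / policies
= 475 / 4243
= 0.1119


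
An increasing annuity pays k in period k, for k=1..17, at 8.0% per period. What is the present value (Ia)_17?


(Ia)_n = sum_{k=1}^{n} k * v^k, v = 1/(1+i)
v = 0.925926
Sum computed term by term:
(Ia)_17 = 65.71


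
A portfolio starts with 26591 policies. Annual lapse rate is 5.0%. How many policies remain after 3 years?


remaining = initial * (1 - lapse)^years
= 26591 * (1 - 0.05)^3
= 26591 * 0.857375
= 22798.4586


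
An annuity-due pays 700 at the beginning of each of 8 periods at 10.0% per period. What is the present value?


PV_due = PMT * (1-(1+i)^(-n))/i * (1+i)
PV_immediate = 3734.4483
PV_due = 3734.4483 * 1.1
= 4107.8932


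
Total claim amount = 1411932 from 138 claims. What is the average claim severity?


severity = total / number
= 1411932 / 138
= 10231.3913


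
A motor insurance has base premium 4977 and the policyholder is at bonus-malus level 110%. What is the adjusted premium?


adjusted = base * BM_level / 100
= 4977 * 110 / 100
= 4977 * 1.1
= 5474.7


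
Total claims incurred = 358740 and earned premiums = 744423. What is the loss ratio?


Loss ratio = claims / premiums
= 358740 / 744423
= 0.4819


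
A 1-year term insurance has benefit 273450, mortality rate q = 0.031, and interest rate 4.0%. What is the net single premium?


NSP = benefit * q * v
v = 1/(1+i) = 0.961538
NSP = 273450 * 0.031 * 0.961538
= 8150.9135


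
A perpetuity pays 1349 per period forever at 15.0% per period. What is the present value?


PV = PMT / i
= 1349 / 0.15
= 8993.3333


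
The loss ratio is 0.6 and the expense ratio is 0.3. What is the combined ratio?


Combined ratio = loss ratio + expense ratio
= 0.6 + 0.3
= 0.9


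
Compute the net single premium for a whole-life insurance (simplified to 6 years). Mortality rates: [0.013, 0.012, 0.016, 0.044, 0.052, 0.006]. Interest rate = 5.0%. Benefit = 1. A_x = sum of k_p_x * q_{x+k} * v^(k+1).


v = 0.952381
Year 0: k_p_x=1.0, q=0.013, term=0.012381
Year 1: k_p_x=0.987, q=0.012, term=0.010743
Year 2: k_p_x=0.975156, q=0.016, term=0.013478
Year 3: k_p_x=0.959554, q=0.044, term=0.034735
Year 4: k_p_x=0.917333, q=0.052, term=0.037375
Year 5: k_p_x=0.869632, q=0.006, term=0.003894
A_x = 0.1126


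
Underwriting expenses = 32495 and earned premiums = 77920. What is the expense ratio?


Expense ratio = expenses / premiums
= 32495 / 77920
= 0.417


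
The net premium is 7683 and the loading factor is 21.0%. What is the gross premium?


Gross = net * (1 + loading)
= 7683 * (1 + 0.21)
= 7683 * 1.21
= 9296.43


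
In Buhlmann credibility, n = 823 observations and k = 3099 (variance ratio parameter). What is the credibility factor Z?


Z = n / (n + k)
= 823 / (823 + 3099)
= 823 / 3922
= 0.2098


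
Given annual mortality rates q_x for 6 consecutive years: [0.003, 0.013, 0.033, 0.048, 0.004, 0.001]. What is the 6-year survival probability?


p_k = 1 - q_k for each year
Survival = product of (1 - q_k)
= 0.997 * 0.987 * 0.967 * 0.952 * 0.996 * 0.999
= 0.9014


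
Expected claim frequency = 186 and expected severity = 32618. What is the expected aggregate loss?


E[S] = E[N] * E[X]
= 186 * 32618
= 6.0669e+06


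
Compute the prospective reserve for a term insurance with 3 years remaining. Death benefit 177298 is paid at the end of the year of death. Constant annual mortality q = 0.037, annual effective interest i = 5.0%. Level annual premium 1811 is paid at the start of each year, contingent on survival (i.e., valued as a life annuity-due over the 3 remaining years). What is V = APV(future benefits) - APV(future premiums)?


v = 1/(1+i) = 0.952381
APV(future benefits) per unit = sum_{k=0}^{2} k_p_x * q * v^(k+1) = 0.097197
APV(future benefits) = 177298 * 0.097197 = 17232.8377
Life annuity-due factor ä_{x:3} = sum_{k=0}^{2} k_p_x * v^k = 2.758294
APV(future premiums) = 1811 * 2.758294 = 4995.2702
V = 17232.8377 - 4995.2702
= 12237.5675


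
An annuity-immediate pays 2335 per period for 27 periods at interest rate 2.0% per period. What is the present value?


PV = PMT * (1 - (1+i)^(-n)) / i
= 2335 * (1 - (1+0.02)^(-27)) / 0.02
= 2335 * (1 - 0.585862) / 0.02
= 2335 * 20.706898
= 48350.6064


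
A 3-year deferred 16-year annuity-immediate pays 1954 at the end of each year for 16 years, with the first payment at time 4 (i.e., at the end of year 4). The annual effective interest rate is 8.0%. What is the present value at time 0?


PV at time 3 of the 16-year annuity-immediate:
a_n = 1954 * (1-(1+0.08)^(-16))/0.08 = 17295.5753
Discount back 3 years to time 0:
PV = 17295.5753 * (1+0.08)^(-3)
= 17295.5753 * 0.793832
= 13729.7853


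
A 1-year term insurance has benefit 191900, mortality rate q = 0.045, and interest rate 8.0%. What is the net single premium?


NSP = benefit * q * v
v = 1/(1+i) = 0.925926
NSP = 191900 * 0.045 * 0.925926
= 7995.8333


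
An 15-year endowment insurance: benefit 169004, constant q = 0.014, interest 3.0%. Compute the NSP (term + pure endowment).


Term component = 25837.7765
Pure endowment = 15_p_x * v^15 * benefit = 0.809382 * 0.641862 * 169004 = 87799.5595
NSP = 113637.336


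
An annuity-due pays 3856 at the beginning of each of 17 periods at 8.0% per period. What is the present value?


PV_due = PMT * (1-(1+i)^(-n))/i * (1+i)
PV_immediate = 35173.0365
PV_due = 35173.0365 * 1.08
= 37986.8795


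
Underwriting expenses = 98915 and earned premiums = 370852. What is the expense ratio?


Expense ratio = expenses / premiums
= 98915 / 370852
= 0.2667


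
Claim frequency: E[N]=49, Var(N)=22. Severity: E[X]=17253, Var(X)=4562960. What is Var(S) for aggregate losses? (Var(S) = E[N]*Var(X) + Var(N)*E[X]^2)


Var(S) = E[N]*Var(X) + Var(N)*E[X]^2
= 49*4562960 + 22*17253^2
= 223585040 + 6548652198
= 6.7722e+09


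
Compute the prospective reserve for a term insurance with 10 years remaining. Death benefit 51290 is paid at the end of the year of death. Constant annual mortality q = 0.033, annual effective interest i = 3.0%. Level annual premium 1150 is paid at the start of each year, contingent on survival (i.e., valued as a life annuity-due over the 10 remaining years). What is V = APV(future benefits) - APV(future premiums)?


v = 1/(1+i) = 0.970874
APV(future benefits) per unit = sum_{k=0}^{9} k_p_x * q * v^(k+1) = 0.245155
APV(future benefits) = 51290 * 0.245155 = 12574.007
Life annuity-due factor ä_{x:10} = sum_{k=0}^{9} k_p_x * v^k = 7.651812
APV(future premiums) = 1150 * 7.651812 = 8799.5836
V = 12574.007 - 8799.5836
= 3774.4233


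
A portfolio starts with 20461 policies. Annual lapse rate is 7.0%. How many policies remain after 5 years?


remaining = initial * (1 - lapse)^years
= 20461 * (1 - 0.07)^5
= 20461 * 0.695688
= 14234.4797


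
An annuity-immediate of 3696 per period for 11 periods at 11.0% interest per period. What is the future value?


FV = PMT * ((1+i)^n - 1) / i
= 3696 * ((1.11)^11 - 1) / 0.11
= 3696 * (3.151757 - 1) / 0.11
= 72299.0451


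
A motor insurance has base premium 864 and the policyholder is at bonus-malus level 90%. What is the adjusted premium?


adjusted = base * BM_level / 100
= 864 * 90 / 100
= 864 * 0.9
= 777.6


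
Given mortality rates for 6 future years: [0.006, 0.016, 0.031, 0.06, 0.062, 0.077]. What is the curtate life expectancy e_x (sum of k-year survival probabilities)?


e_x = sum_{k=1}^{n} k_p_x
k_p_x values:
  1_p_x = 0.994
  2_p_x = 0.978096
  3_p_x = 0.947775
  4_p_x = 0.890909
  5_p_x = 0.835672
  6_p_x = 0.771325
e_x = 5.4178


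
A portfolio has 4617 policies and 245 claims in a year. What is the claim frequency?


frequency = claims / policies
= 245 / 4617
= 0.0531


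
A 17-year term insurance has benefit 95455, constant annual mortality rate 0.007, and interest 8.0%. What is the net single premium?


NSP = benefit * sum_{k=0}^{n-1} k_p_x * q * v^(k+1)
With constant q=0.007, v=0.925926
Sum = 0.061162
NSP = 95455 * 0.061162
= 5838.1973


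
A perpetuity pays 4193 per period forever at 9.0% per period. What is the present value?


PV = PMT / i
= 4193 / 0.09
= 46588.8889


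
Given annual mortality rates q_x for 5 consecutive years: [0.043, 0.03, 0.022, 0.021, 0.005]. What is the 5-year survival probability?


p_k = 1 - q_k for each year
Survival = product of (1 - q_k)
= 0.957 * 0.97 * 0.978 * 0.979 * 0.995
= 0.8844


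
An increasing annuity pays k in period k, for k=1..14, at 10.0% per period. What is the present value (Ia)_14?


(Ia)_n = sum_{k=1}^{n} k * v^k, v = 1/(1+i)
v = 0.909091
Sum computed term by term:
(Ia)_14 = 44.1672


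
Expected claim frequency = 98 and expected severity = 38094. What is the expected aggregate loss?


E[S] = E[N] * E[X]
= 98 * 38094
= 3.7332e+06


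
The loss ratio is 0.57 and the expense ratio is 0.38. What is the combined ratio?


Combined ratio = loss ratio + expense ratio
= 0.57 + 0.38
= 0.95


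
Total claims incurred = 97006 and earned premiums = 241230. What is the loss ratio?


Loss ratio = claims / premiums
= 97006 / 241230
= 0.4021


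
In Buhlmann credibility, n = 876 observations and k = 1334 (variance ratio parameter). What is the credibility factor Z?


Z = n / (n + k)
= 876 / (876 + 1334)
= 876 / 2210
= 0.3964


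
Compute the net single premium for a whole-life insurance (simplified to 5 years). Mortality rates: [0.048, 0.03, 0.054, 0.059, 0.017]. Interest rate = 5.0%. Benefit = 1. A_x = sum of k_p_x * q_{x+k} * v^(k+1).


v = 0.952381
Year 0: k_p_x=1.0, q=0.048, term=0.045714
Year 1: k_p_x=0.952, q=0.03, term=0.025905
Year 2: k_p_x=0.92344, q=0.054, term=0.043076
Year 3: k_p_x=0.873574, q=0.059, term=0.042403
Year 4: k_p_x=0.822033, q=0.017, term=0.010949
A_x = 0.168


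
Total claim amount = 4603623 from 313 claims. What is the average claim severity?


severity = total / number
= 4603623 / 313
= 14708.0607


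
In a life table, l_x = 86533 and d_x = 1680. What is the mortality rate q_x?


q_x = d_x / l_x
= 1680 / 86533
= 0.0194


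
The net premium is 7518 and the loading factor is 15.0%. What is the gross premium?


Gross = net * (1 + loading)
= 7518 * (1 + 0.15)
= 7518 * 1.15
= 8645.7


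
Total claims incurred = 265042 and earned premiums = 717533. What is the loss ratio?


Loss ratio = claims / premiums
= 265042 / 717533
= 0.3694


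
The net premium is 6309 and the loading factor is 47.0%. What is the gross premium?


Gross = net * (1 + loading)
= 6309 * (1 + 0.47)
= 6309 * 1.47
= 9274.23


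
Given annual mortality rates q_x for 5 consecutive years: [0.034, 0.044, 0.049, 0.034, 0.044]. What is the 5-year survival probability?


p_k = 1 - q_k for each year
Survival = product of (1 - q_k)
= 0.966 * 0.956 * 0.951 * 0.966 * 0.956
= 0.8111


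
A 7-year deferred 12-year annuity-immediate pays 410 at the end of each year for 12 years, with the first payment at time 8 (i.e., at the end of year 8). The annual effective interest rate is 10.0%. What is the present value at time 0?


PV at time 7 of the 12-year annuity-immediate:
a_n = 410 * (1-(1+0.1)^(-12))/0.1 = 2793.6136
Discount back 7 years to time 0:
PV = 2793.6136 * (1+0.1)^(-7)
= 2793.6136 * 0.513158
= 1433.5655


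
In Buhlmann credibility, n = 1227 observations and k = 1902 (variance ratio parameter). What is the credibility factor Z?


Z = n / (n + k)
= 1227 / (1227 + 1902)
= 1227 / 3129
= 0.3921


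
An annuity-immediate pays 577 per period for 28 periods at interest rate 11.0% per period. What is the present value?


PV = PMT * (1 - (1+i)^(-n)) / i
= 577 * (1 - (1+0.11)^(-28)) / 0.11
= 577 * (1 - 0.053822) / 0.11
= 577 * 8.601622
= 4963.1358


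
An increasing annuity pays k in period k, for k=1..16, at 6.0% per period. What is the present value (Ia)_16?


(Ia)_n = sum_{k=1}^{n} k * v^k, v = 1/(1+i)
v = 0.943396
Sum computed term by term:
(Ia)_16 = 73.5651


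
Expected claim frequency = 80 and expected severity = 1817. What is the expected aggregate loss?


E[S] = E[N] * E[X]
= 80 * 1817
= 145360


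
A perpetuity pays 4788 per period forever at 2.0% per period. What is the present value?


PV = PMT / i
= 4788 / 0.02
= 239400.0


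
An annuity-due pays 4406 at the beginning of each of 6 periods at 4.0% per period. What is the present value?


PV_due = PMT * (1-(1+i)^(-n))/i * (1+i)
PV_immediate = 23096.855
PV_due = 23096.855 * 1.04
= 24020.7292


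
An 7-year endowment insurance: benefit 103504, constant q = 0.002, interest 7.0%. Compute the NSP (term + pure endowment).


Term component = 1109.5532
Pure endowment = 7_p_x * v^7 * benefit = 0.986084 * 0.62275 * 103504 = 63560.0864
NSP = 64669.6396
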